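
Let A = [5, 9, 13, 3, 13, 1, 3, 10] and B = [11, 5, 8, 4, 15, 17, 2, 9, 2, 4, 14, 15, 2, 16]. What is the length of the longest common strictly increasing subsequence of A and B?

A longest common strictly increasing subsequence is 5, 9 (length 2); it appears in order in both A and B, and no longer such subsequence exists.

2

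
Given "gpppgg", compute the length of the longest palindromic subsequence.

5

One longest palindromic subsequence is gpppg (positions 1,2,3,4,6); it reads the same forward and backward, and the interval DP gives dp[1][6] = 5.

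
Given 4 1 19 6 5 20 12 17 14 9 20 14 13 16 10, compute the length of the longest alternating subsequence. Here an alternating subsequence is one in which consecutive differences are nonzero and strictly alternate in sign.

12

Track the best alternating length ending on an up-step vs a down-step at each position: up/down = 1/1, 1/2, 3/1, 3/4, 3/4, 5/1, 5/6, 7/6, 7/8, 5/8, 9/1, 9/10, 9/10, 11/10, 9/12.
The maximum over both is 12; one such subsequence is 4, 1, 19, 6, 20, 12, 17, 14, 20, 14, 16, 10.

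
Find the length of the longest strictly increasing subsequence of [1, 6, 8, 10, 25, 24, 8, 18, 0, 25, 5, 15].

Scanning left to right, the best length ending at each element is: 1→1, 6→2, 8→3, 10→4, 25→5, 24→5, 8→3, 18→5, 0→1, 25→6, 5→2, 15→5.
So the longest increasing subsequence has length 6, e.g. 1, 6, 8, 10, 24, 25.

6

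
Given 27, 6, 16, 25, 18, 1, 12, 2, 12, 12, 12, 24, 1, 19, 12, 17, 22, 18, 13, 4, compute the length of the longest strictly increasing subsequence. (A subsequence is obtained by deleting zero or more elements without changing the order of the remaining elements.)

5

Let dp[i] be the longest increasing subsequence ending at position i. Then dp = [1, 1, 2, 3, 3, 1, 2, 2, 3, 3, 3, 4, 1, 4, 3, 4, 5, 5, 4, 3].
The maximum is 5; one witness is 6, 16, 18, 19, 22 at positions 2,3,5,14,17.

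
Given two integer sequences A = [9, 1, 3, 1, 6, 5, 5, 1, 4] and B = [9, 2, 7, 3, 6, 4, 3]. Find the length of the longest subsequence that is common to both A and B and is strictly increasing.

2

A longest common strictly increasing subsequence is 3, 6 (length 2); it appears in order in both A and B, and no longer such subsequence exists.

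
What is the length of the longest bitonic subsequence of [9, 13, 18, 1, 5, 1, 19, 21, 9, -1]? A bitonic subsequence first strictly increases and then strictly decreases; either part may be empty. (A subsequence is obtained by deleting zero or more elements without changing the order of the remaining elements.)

7

Let inc[i] be the LIS ending at i and dec[i] the longest strictly decreasing subsequence starting at i. inc = [1, 2, 3, 1, 2, 1, 4, 5, 3, 1], dec = [4, 4, 4, 2, 3, 2, 3, 3, 2, 1].
max_i inc[i]+dec[i]−1 = 7, with one witness 9, 13, 18, 19, 21, 9, -1.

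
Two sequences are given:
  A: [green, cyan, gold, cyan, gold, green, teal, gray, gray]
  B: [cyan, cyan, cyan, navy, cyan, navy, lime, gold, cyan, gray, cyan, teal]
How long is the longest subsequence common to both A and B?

Backtracking the LCS table gives one alignment: cyan (A2,B5) → gold (A3,B8) → cyan (A4,B11) → teal (A7,B12).
So the longest common subsequence has length 4.

4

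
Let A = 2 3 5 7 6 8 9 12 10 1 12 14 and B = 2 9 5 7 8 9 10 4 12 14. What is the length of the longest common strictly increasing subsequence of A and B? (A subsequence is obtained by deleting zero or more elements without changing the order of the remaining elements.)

8

For each value that appears in both, track the longest common increasing run ending there.
The best achievable length is 8; one witness is 2, 5, 7, 8, 9, 10, 12, 14 (A-positions 1,3,4,6,7,9,11,12, B-positions 1,3,4,5,6,7,9,10).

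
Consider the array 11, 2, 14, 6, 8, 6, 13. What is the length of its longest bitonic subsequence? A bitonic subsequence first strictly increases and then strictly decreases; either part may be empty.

One longest bitonic subsequence is 11, 14, 8, 6 (positions 1,3,5,6): it rises to 14 then falls. Length 4 is optimal.

4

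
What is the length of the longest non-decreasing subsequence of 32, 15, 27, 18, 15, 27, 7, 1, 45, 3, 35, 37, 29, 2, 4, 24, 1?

5

Scanning left to right, the best length ending at each element is: 32→1, 15→1, 27→2, 18→2, 15→2, 27→3, 7→1, 1→1, 45→4, 3→2, 35→4, 37→5, 29→4, 2→2, 4→3, 24→4, 1→2.
So the longest non-decreasing subsequence has length 5, e.g. 15, 27, 27, 35, 37.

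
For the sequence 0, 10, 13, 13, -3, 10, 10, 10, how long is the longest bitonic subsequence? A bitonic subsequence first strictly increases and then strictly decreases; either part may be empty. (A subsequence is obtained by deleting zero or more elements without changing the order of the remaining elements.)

One longest bitonic subsequence is 0, 10, 13, 10 (positions 1,2,3,8): it rises to 13 then falls. Length 4 is optimal.

4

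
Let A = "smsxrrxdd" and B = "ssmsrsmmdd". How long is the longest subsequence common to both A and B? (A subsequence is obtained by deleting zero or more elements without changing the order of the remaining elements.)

6

Backtracking the LCS table gives one alignment: s (A1,B2) → m (A2,B3) → s (A3,B4) → r (A5,B5) → d (A8,B9) → d (A9,B10).
So the longest common subsequence has length 6.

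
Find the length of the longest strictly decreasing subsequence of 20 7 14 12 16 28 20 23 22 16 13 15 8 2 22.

7

Let dp[i] be the longest decreasing subsequence ending at position i. Then dp = [1, 2, 2, 3, 2, 1, 2, 2, 3, 4, 5, 5, 6, 7, 3].
The maximum is 7; one witness is 28, 23, 22, 16, 13, 8, 2 at positions 6,8,9,10,11,13,14.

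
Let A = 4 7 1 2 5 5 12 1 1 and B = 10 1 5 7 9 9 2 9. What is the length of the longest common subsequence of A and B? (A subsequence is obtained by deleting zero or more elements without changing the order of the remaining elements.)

Backtracking the LCS table gives one alignment: 7 (A2,B4) → 2 (A4,B7).
So the longest common subsequence has length 2.

2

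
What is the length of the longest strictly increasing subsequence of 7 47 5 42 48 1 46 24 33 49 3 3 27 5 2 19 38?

Let dp[i] be the longest increasing subsequence ending at position i. Then dp = [1, 2, 1, 2, 3, 1, 3, 2, 3, 4, 2, 2, 3, 3, 2, 4, 5].
The maximum is 5; one witness is 1, 3, 5, 19, 38 at positions 6,11,14,16,17.

5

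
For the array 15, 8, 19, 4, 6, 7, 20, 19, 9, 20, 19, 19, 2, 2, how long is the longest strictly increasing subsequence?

5

One longest increasing subsequence is 4, 6, 7, 19, 20 (positions 4,5,6,8,10), of length 5; no longer one exists.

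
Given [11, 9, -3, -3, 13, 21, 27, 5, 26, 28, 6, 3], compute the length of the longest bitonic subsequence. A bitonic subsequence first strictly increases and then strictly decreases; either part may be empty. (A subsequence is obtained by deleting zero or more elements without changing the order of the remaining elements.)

7

One longest bitonic subsequence is 11, 13, 21, 27, 26, 6, 3 (positions 1,5,6,7,9,11,12): it rises to 27 then falls. Length 7 is optimal.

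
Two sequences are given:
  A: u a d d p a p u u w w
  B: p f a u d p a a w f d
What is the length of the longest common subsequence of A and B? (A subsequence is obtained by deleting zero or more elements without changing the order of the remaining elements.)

A longest common subsequence is udpaw (length 5); the LCS DP confirms no longer common subsequence exists.

5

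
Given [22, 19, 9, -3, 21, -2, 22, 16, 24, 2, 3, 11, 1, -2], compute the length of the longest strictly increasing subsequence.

5

One longest increasing subsequence is -3, -2, 2, 3, 11 (positions 4,6,10,11,12), of length 5; no longer one exists.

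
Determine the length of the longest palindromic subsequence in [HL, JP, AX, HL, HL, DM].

3

One longest palindromic subsequence is HL HL HL (positions 1,4,5); it reads the same forward and backward, and the interval DP gives dp[1][6] = 3.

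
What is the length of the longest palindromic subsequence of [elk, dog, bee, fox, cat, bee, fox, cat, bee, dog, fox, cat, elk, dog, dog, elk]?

9

One longest palindromic subsequence is elk dog cat fox dog fox cat dog elk (positions 1,2,5,7,10,11,12,15,16); it reads the same forward and backward, and the interval DP gives dp[1][16] = 9.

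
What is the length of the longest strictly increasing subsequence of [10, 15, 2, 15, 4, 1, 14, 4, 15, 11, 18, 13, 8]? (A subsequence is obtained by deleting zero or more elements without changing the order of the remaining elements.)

5

Let dp[i] be the longest increasing subsequence ending at position i. Then dp = [1, 2, 1, 2, 2, 1, 3, 2, 4, 3, 5, 4, 3].
The maximum is 5; one witness is 2, 4, 14, 15, 18 at positions 3,5,7,9,11.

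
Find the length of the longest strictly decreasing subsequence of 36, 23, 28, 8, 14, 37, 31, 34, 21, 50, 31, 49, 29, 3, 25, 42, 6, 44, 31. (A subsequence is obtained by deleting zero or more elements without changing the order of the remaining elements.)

One longest decreasing subsequence is 36, 34, 31, 29, 25, 6 (positions 1,8,11,13,15,17), of length 6; no longer one exists.

6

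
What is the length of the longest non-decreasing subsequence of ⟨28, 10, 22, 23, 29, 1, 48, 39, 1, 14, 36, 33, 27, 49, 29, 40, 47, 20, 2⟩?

Let dp[i] be the longest non-decreasing subsequence ending at position i. Then dp = [1, 1, 2, 3, 4, 1, 5, 5, 2, 3, 5, 5, 4, 6, 5, 6, 7, 4, 3].
The maximum is 7; one witness is 10, 22, 23, 29, 39, 40, 47 at positions 2,3,4,5,8,16,17.

7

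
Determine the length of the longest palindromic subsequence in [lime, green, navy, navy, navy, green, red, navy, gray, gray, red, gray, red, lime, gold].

7

Using dp[i][j] = 2 + dp[i+1][j−1] if the ends match, else max(dp[i+1][j], dp[i][j−1]):
dp[1][15] = 7. A witness is lime red gray red gray red lime at positions 1,7,9,11,12,13,14.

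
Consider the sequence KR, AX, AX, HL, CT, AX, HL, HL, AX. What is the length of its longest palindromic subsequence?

5

Using dp[i][j] = 2 + dp[i+1][j−1] if the ends match, else max(dp[i+1][j], dp[i][j−1]):
dp[1][9] = 5. A witness is AX HL HL HL AX at positions 2,4,7,8,9.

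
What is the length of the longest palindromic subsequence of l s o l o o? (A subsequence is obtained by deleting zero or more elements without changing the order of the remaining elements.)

3

One longest palindromic subsequence is ooo (positions 3,5,6); it reads the same forward and backward, and the interval DP gives dp[1][6] = 3.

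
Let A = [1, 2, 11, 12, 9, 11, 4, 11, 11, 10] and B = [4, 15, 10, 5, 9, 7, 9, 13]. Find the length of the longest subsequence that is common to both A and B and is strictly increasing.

A longest common strictly increasing subsequence is 4, 10 (length 2); it appears in order in both A and B, and no longer such subsequence exists.

2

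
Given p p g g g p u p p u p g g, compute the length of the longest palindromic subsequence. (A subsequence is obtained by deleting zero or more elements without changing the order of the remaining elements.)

One longest palindromic subsequence is ggpuppupgg (positions 3,4,6,7,8,9,10,11,12,13); it reads the same forward and backward, and the interval DP gives dp[1][13] = 10.

10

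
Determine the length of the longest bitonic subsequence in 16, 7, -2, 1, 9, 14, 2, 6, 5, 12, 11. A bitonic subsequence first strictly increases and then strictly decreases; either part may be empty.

6

Let inc[i] be the LIS ending at i and dec[i] the longest strictly decreasing subsequence starting at i. inc = [1, 1, 1, 2, 3, 4, 3, 4, 4, 5, 5], dec = [4, 3, 1, 1, 3, 3, 1, 2, 1, 2, 1].
max_i inc[i]+dec[i]−1 = 6, with one witness -2, 1, 9, 14, 12, 11.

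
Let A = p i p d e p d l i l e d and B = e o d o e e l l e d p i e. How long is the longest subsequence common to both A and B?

6

A longest common subsequence is delled (length 6); the LCS DP confirms no longer common subsequence exists.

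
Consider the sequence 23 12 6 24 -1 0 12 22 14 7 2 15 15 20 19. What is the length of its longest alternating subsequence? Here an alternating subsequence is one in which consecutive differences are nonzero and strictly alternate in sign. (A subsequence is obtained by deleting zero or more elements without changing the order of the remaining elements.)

8

Track the best alternating length ending on an up-step vs a down-step at each position: up/down = 1/1, 1/2, 1/2, 3/1, 1/4, 5/4, 5/4, 5/4, 5/6, 5/6, 5/6, 7/6, 7/6, 7/6, 7/8.
The maximum over both is 8; one such subsequence is 23, 12, 24, -1, 22, 14, 20, 19.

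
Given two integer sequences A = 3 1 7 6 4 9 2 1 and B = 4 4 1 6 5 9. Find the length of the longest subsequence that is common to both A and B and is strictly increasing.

A longest common strictly increasing subsequence is 1, 6, 9 (length 3); it appears in order in both A and B, and no longer such subsequence exists.

3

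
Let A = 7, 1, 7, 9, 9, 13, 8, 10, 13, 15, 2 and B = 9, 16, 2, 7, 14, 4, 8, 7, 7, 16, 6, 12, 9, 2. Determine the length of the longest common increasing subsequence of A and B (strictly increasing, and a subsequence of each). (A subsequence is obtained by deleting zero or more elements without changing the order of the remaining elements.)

For each value that appears in both, track the longest common increasing run ending there.
The best achievable length is 2; one witness is 7, 8 (A-positions 1,7, B-positions 4,7).

2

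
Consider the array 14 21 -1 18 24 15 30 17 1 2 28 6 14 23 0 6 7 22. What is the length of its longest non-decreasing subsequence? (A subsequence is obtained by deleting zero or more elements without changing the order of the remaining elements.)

Let dp[i] be the longest non-decreasing subsequence ending at position i. Then dp = [1, 2, 1, 2, 3, 2, 4, 3, 2, 3, 4, 4, 5, 6, 2, 5, 6, 7].
The maximum is 7; one witness is -1, 1, 2, 6, 6, 7, 22 at positions 3,9,10,12,16,17,18.

7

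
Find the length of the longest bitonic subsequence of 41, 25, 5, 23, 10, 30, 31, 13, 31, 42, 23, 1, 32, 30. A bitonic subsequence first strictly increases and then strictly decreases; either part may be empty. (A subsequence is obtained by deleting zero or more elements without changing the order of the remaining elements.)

7

Let inc[i] be the LIS ending at i and dec[i] the longest strictly decreasing subsequence starting at i. inc = [1, 1, 1, 2, 2, 3, 4, 3, 4, 5, 4, 1, 5, 5], dec = [5, 4, 2, 3, 2, 3, 3, 2, 3, 3, 2, 1, 2, 1].
max_i inc[i]+dec[i]−1 = 7, with one witness 5, 23, 30, 31, 42, 32, 30.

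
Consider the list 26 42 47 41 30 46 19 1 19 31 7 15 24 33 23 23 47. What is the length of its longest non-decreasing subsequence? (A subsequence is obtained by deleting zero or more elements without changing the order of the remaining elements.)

One longest non-decreasing subsequence is 1, 7, 15, 24, 33, 47 (positions 8,11,12,13,14,17), of length 6; no longer one exists.

6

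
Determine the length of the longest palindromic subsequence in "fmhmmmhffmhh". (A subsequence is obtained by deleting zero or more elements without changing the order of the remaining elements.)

Using dp[i][j] = 2 + dp[i+1][j−1] if the ends match, else max(dp[i+1][j], dp[i][j−1]):
dp[1][12] = 7. A witness is mhmmmhm at positions 2,3,4,5,6,7,10.

7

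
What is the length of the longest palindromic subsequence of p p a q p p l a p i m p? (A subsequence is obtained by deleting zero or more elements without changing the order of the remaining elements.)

One longest palindromic subsequence is ppappapp (positions 1,2,3,5,6,8,9,12); it reads the same forward and backward, and the interval DP gives dp[1][12] = 8.

8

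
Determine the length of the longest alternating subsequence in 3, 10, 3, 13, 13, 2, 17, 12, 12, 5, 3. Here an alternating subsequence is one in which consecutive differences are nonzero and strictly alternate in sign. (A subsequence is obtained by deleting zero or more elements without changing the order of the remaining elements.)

A longest alternating subsequence is 3, 10, 3, 13, 2, 17, 12 (positions 1,2,3,4,6,7,8); its 6 consecutive differences strictly alternate in sign, and length 7 is optimal.

7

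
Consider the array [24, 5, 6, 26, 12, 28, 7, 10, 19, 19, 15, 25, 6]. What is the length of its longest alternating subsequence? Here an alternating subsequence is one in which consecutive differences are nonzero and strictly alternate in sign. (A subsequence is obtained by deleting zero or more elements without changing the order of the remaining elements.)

Track the best alternating length ending on an up-step vs a down-step at each position: up/down = 1/1, 1/2, 3/2, 3/1, 3/4, 5/1, 3/6, 7/6, 7/6, 7/6, 7/8, 9/6, 3/10.
The maximum over both is 10; one such subsequence is 24, 5, 26, 12, 28, 7, 19, 15, 25, 6.

10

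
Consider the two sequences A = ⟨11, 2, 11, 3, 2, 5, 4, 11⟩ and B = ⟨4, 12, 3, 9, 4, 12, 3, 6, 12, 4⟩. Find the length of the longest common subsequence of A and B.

A longest common subsequence is 3, 4 (length 2); the LCS DP confirms no longer common subsequence exists.

2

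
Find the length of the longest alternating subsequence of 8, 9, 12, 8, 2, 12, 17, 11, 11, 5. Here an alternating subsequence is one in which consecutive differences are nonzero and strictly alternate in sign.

5

A longest alternating subsequence is 8, 9, 8, 12, 11 (positions 1,2,4,6,8); its 4 consecutive differences strictly alternate in sign, and length 5 is optimal.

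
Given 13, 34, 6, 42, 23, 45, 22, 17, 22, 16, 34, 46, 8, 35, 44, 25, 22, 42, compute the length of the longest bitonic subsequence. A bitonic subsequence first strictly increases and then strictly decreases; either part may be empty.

8

One longest bitonic subsequence is 13, 34, 42, 23, 22, 17, 16, 8 (positions 1,2,4,5,7,8,10,13): it rises to 42 then falls. Length 8 is optimal.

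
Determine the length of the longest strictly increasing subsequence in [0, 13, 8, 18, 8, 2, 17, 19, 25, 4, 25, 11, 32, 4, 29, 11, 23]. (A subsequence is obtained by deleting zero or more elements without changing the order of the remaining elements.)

Scanning left to right, the best length ending at each element is: 0→1, 13→2, 8→2, 18→3, 8→2, 2→2, 17→3, 19→4, 25→5, 4→3, 25→5, 11→4, 32→6, 4→3, 29→6, 11→4, 23→5.
So the longest increasing subsequence has length 6, e.g. 0, 13, 18, 19, 25, 32.

6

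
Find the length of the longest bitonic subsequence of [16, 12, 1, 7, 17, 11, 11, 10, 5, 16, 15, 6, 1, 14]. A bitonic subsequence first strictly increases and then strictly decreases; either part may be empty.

7

Let inc[i] be the LIS ending at i and dec[i] the longest strictly decreasing subsequence starting at i. inc = [1, 1, 1, 2, 3, 3, 3, 3, 2, 4, 4, 3, 1, 4], dec = [6, 5, 1, 3, 5, 4, 4, 3, 2, 4, 3, 2, 1, 1].
max_i inc[i]+dec[i]−1 = 7, with one witness 1, 7, 17, 16, 15, 6, 1.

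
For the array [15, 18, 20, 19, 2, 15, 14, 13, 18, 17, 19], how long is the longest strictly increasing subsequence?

4

One longest increasing subsequence is 2, 15, 18, 19 (positions 5,6,9,11), of length 4; no longer one exists.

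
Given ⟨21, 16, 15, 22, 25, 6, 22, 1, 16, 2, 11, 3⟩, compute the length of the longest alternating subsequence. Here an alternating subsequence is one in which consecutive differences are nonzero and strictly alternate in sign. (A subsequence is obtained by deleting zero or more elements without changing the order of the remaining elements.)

A longest alternating subsequence is 21, 16, 22, 6, 22, 1, 16, 2, 11, 3 (positions 1,2,4,6,7,8,9,10,11,12); its 9 consecutive differences strictly alternate in sign, and length 10 is optimal.

10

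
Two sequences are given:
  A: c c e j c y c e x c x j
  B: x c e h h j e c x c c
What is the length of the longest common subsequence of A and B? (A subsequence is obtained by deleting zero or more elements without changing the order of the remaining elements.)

6

Backtracking the LCS table gives one alignment: c (A2,B2) → e (A3,B3) → j (A4,B6) → c (A5,B8) → c (A7,B10) → c (A10,B11).
So the longest common subsequence has length 6.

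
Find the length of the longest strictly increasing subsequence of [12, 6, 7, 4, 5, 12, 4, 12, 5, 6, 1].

Let dp[i] be the longest increasing subsequence ending at position i. Then dp = [1, 1, 2, 1, 2, 3, 1, 3, 2, 3, 1].
The maximum is 3; one witness is 6, 7, 12 at positions 2,3,6.

3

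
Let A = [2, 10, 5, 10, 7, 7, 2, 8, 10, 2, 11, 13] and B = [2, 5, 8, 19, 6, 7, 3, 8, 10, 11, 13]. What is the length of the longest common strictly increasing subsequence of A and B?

A longest common strictly increasing subsequence is 2, 5, 7, 8, 10, 11, 13 (length 7); it appears in order in both A and B, and no longer such subsequence exists.

7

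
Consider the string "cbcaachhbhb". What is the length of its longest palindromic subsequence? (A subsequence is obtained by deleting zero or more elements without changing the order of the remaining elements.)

One longest palindromic subsequence is bcaacb (positions 2,3,4,5,6,11); it reads the same forward and backward, and the interval DP gives dp[1][11] = 6.

6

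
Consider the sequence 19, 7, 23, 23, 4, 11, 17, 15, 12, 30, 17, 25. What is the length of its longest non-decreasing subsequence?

5

One longest non-decreasing subsequence is 7, 11, 17, 17, 25 (positions 2,6,7,11,12), of length 5; no longer one exists.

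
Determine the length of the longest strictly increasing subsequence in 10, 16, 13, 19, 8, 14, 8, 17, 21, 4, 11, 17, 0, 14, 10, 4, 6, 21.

5

Let dp[i] be the longest increasing subsequence ending at position i. Then dp = [1, 2, 2, 3, 1, 3, 1, 4, 5, 1, 2, 4, 1, 3, 2, 2, 3, 5].
The maximum is 5; one witness is 10, 13, 14, 17, 21 at positions 1,3,6,8,9.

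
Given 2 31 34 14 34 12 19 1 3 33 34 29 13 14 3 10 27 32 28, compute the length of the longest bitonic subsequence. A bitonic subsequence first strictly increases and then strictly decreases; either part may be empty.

8

One longest bitonic subsequence is 2, 14, 19, 33, 34, 29, 14, 10 (positions 1,4,7,10,11,12,14,16): it rises to 34 then falls. Length 8 is optimal.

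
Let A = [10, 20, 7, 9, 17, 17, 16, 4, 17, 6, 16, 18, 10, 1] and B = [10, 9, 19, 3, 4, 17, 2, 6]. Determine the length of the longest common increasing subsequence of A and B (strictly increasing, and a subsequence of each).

For each value that appears in both, track the longest common increasing run ending there.
The best achievable length is 2; one witness is 10, 17 (A-positions 1,5, B-positions 1,6).

2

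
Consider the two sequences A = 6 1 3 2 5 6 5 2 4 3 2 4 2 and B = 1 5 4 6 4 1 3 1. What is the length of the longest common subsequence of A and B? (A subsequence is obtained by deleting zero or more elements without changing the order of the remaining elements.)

Backtracking the LCS table gives one alignment: 1 (A2,B1) → 5 (A5,B2) → 6 (A6,B4) → 4 (A9,B5) → 3 (A10,B7).
So the longest common subsequence has length 5.

5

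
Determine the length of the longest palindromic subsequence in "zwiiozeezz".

One longest palindromic subsequence is zzeezz (positions 1,6,7,8,9,10); it reads the same forward and backward, and the interval DP gives dp[1][10] = 6.

6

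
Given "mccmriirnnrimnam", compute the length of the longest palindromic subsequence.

10

Using dp[i][j] = 2 + dp[i+1][j−1] if the ends match, else max(dp[i+1][j], dp[i][j−1]):
dp[1][16] = 10. A witness is mmirnnrimm at positions 1,4,6,8,9,10,11,12,13,16.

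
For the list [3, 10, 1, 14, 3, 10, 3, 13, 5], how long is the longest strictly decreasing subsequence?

3

Let dp[i] be the longest decreasing subsequence ending at position i. Then dp = [1, 1, 2, 1, 2, 2, 3, 2, 3].
The maximum is 3; one witness is 14, 10, 3 at positions 4,6,7.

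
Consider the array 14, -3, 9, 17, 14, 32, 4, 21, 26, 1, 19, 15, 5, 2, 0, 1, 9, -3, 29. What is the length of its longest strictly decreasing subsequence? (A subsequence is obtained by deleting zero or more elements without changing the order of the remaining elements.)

Scanning left to right, the best length ending at each element is: 14→1, -3→2, 9→2, 17→1, 14→2, 32→1, 4→3, 21→2, 26→2, 1→4, 19→3, 15→4, 5→5, 2→6, 0→7, 1→7, 9→5, -3→8, 29→2.
So the longest decreasing subsequence has length 8, e.g. 32, 21, 19, 15, 5, 2, 0, -3.

8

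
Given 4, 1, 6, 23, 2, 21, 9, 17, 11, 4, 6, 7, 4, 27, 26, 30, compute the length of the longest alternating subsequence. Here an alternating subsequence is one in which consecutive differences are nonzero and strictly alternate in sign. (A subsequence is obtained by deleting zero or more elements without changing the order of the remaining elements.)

Track the best alternating length ending on an up-step vs a down-step at each position: up/down = 1/1, 1/2, 3/1, 3/1, 3/4, 5/4, 5/6, 7/6, 7/8, 5/8, 9/8, 9/8, 5/10, 11/1, 11/12, 13/1.
The maximum over both is 13; one such subsequence is 4, 1, 6, 2, 21, 9, 17, 4, 6, 4, 27, 26, 30.

13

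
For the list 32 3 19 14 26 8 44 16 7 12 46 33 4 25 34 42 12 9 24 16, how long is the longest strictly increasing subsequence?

6

Let dp[i] be the longest increasing subsequence ending at position i. Then dp = [1, 1, 2, 2, 3, 2, 4, 3, 2, 3, 5, 4, 2, 4, 5, 6, 3, 3, 4, 4].
The maximum is 6; one witness is 3, 19, 26, 33, 34, 42 at positions 2,3,5,12,15,16.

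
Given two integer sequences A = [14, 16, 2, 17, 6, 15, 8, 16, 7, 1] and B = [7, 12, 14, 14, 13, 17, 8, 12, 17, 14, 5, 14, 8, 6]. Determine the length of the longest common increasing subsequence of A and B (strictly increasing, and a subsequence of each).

A longest common strictly increasing subsequence is 14, 17 (length 2); it appears in order in both A and B, and no longer such subsequence exists.

2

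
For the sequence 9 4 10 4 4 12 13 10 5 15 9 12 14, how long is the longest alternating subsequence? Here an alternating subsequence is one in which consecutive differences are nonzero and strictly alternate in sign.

Track the best alternating length ending on an up-step vs a down-step at each position: up/down = 1/1, 1/2, 3/1, 1/4, 1/4, 5/1, 5/1, 5/6, 5/6, 7/1, 7/8, 9/8, 9/8.
The maximum over both is 9; one such subsequence is 9, 4, 10, 4, 12, 10, 15, 9, 12.

9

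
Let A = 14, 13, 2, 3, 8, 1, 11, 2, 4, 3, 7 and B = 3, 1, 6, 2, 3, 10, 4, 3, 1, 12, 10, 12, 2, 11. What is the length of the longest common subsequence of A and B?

5

Backtracking the LCS table gives one alignment: 3 (A4,B1) → 1 (A6,B2) → 2 (A8,B4) → 4 (A9,B7) → 3 (A10,B8).
So the longest common subsequence has length 5.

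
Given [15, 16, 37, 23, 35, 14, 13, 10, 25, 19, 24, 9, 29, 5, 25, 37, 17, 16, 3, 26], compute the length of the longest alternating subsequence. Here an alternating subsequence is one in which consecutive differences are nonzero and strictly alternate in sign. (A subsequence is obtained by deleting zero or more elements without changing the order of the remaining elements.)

A longest alternating subsequence is 15, 37, 23, 35, 14, 25, 19, 24, 9, 29, 5, 25, 17, 26 (positions 1,3,4,5,6,9,10,11,12,13,14,15,17,20); its 13 consecutive differences strictly alternate in sign, and length 14 is optimal.

14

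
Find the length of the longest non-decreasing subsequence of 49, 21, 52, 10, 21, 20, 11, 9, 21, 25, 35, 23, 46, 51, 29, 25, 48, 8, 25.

One longest non-decreasing subsequence is 21, 21, 21, 25, 35, 46, 51 (positions 2,5,9,10,11,13,14), of length 7; no longer one exists.

7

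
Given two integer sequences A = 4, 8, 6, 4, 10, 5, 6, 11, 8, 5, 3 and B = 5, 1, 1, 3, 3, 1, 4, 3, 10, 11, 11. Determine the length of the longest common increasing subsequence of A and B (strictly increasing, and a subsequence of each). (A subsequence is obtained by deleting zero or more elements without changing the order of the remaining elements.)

A longest common strictly increasing subsequence is 4, 10, 11 (length 3); it appears in order in both A and B, and no longer such subsequence exists.

3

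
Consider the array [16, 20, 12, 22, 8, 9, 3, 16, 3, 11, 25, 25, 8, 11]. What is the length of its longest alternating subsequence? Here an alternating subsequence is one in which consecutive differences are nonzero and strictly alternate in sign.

12

A longest alternating subsequence is 16, 20, 12, 22, 8, 9, 3, 16, 3, 11, 8, 11 (positions 1,2,3,4,5,6,7,8,9,10,13,14); its 11 consecutive differences strictly alternate in sign, and length 12 is optimal.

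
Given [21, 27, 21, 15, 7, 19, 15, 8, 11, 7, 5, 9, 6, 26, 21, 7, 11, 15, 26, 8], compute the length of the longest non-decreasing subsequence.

One longest non-decreasing subsequence is 7, 8, 11, 11, 15, 26 (positions 5,8,9,17,18,19), of length 6; no longer one exists.

6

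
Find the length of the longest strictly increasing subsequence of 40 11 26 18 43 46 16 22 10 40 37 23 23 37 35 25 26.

6

Scanning left to right, the best length ending at each element is: 40→1, 11→1, 26→2, 18→2, 43→3, 46→4, 16→2, 22→3, 10→1, 40→4, 37→4, 23→4, 23→4, 37→5, 35→5, 25→5, 26→6.
So the longest increasing subsequence has length 6, e.g. 11, 18, 22, 23, 25, 26.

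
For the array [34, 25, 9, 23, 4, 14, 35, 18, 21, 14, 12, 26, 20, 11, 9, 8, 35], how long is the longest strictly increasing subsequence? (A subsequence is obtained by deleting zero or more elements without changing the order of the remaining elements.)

6

Scanning left to right, the best length ending at each element is: 34→1, 25→1, 9→1, 23→2, 4→1, 14→2, 35→3, 18→3, 21→4, 14→2, 12→2, 26→5, 20→4, 11→2, 9→2, 8→2, 35→6.
So the longest increasing subsequence has length 6, e.g. 9, 14, 18, 21, 26, 35.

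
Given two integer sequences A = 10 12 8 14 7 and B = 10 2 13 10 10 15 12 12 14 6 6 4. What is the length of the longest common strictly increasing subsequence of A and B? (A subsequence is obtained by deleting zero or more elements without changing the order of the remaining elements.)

For each value that appears in both, track the longest common increasing run ending there.
The best achievable length is 3; one witness is 10, 12, 14 (A-positions 1,2,4, B-positions 1,7,9).

3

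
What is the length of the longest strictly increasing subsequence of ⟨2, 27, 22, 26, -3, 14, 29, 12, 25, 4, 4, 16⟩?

Let dp[i] be the longest increasing subsequence ending at position i. Then dp = [1, 2, 2, 3, 1, 2, 4, 2, 3, 2, 2, 3].
The maximum is 4; one witness is 2, 22, 26, 29 at positions 1,3,4,7.

4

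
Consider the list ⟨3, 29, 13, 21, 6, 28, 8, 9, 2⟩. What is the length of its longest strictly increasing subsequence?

4

Let dp[i] be the longest increasing subsequence ending at position i. Then dp = [1, 2, 2, 3, 2, 4, 3, 4, 1].
The maximum is 4; one witness is 3, 13, 21, 28 at positions 1,3,4,6.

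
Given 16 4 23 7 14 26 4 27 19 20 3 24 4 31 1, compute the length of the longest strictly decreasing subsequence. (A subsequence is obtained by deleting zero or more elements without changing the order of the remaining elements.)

One longest decreasing subsequence is 16, 7, 4, 3, 1 (positions 1,4,7,11,15), of length 5; no longer one exists.

5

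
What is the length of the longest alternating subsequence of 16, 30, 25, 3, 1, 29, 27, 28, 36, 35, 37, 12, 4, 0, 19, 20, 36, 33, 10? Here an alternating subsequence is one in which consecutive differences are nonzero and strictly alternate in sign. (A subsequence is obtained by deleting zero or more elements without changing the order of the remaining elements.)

11

Track the best alternating length ending on an up-step vs a down-step at each position: up/down = 1/1, 2/1, 2/3, 1/3, 1/3, 4/3, 4/5, 6/5, 6/1, 6/7, 8/1, 4/9, 4/9, 1/9, 10/9, 10/9, 10/9, 10/11, 10/11.
The maximum over both is 11; one such subsequence is 16, 30, 25, 29, 27, 36, 35, 37, 12, 36, 33.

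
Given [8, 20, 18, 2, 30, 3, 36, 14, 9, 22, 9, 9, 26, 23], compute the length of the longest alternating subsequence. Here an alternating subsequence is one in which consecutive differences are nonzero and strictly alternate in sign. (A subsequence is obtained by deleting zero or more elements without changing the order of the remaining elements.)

A longest alternating subsequence is 8, 20, 18, 30, 3, 36, 14, 22, 9, 26, 23 (positions 1,2,3,5,6,7,8,10,11,13,14); its 10 consecutive differences strictly alternate in sign, and length 11 is optimal.

11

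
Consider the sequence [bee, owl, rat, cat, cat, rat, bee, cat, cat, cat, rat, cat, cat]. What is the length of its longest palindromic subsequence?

9

Using dp[i][j] = 2 + dp[i+1][j−1] if the ends match, else max(dp[i+1][j], dp[i][j−1]):
dp[1][13] = 9. A witness is cat cat rat cat cat cat rat cat cat at positions 4,5,6,8,9,10,11,12,13.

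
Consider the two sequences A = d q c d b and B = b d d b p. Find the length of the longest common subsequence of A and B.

3

A longest common subsequence is ddb (length 3); the LCS DP confirms no longer common subsequence exists.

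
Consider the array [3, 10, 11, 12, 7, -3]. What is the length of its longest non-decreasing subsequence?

4

Scanning left to right, the best length ending at each element is: 3→1, 10→2, 11→3, 12→4, 7→2, -3→1.
So the longest non-decreasing subsequence has length 4, e.g. 3, 10, 11, 12.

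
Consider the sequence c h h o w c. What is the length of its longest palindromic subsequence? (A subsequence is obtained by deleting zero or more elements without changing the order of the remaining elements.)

4

One longest palindromic subsequence is chhc (positions 1,2,3,6); it reads the same forward and backward, and the interval DP gives dp[1][6] = 4.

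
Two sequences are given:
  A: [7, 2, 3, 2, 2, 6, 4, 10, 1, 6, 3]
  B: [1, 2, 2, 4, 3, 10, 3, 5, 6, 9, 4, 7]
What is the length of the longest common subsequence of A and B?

5

Backtracking the LCS table gives one alignment: 2 (A4,B2) → 2 (A5,B3) → 4 (A7,B4) → 10 (A8,B6) → 6 (A10,B9).
So the longest common subsequence has length 5.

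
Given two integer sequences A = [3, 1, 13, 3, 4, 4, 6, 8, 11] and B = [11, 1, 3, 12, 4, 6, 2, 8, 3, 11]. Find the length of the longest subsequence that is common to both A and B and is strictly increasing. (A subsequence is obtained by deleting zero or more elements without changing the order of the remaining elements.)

A longest common strictly increasing subsequence is 1, 3, 4, 6, 8, 11 (length 6); it appears in order in both A and B, and no longer such subsequence exists.

6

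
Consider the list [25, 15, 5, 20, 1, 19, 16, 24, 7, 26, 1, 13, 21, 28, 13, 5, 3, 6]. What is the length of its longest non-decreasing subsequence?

Scanning left to right, the best length ending at each element is: 25→1, 15→1, 5→1, 20→2, 1→1, 19→2, 16→2, 24→3, 7→2, 26→4, 1→2, 13→3, 21→4, 28→5, 13→4, 5→3, 3→3, 6→4.
So the longest non-decreasing subsequence has length 5, e.g. 15, 20, 24, 26, 28.

5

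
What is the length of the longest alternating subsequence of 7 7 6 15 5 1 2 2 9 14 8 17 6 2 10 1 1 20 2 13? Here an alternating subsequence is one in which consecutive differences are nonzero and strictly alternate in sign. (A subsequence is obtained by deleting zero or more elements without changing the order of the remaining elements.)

13

Track the best alternating length ending on an up-step vs a down-step at each position: up/down = 1/1, 1/1, 1/2, 3/1, 1/4, 1/4, 5/4, 5/4, 5/4, 5/4, 5/6, 7/1, 5/8, 5/8, 9/8, 1/10, 1/10, 11/1, 11/12, 13/12.
The maximum over both is 13; one such subsequence is 7, 6, 15, 5, 9, 8, 17, 6, 10, 1, 20, 2, 13.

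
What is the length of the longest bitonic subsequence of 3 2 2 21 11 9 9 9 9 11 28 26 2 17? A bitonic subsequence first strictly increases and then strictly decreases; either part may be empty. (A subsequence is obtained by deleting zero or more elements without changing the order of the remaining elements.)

6

One longest bitonic subsequence is 3, 9, 11, 28, 26, 17 (positions 1,6,10,11,12,14): it rises to 28 then falls. Length 6 is optimal.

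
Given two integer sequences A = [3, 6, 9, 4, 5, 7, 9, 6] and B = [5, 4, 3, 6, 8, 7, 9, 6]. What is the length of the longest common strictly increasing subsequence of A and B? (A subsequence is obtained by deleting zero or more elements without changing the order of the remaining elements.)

For each value that appears in both, track the longest common increasing run ending there.
The best achievable length is 4; one witness is 3, 6, 7, 9 (A-positions 1,2,6,7, B-positions 3,4,6,7).

4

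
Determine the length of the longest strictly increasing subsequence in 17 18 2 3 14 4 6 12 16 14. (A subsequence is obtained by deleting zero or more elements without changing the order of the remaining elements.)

6

Let dp[i] be the longest increasing subsequence ending at position i. Then dp = [1, 2, 1, 2, 3, 3, 4, 5, 6, 6].
The maximum is 6; one witness is 2, 3, 4, 6, 12, 16 at positions 3,4,6,7,8,9.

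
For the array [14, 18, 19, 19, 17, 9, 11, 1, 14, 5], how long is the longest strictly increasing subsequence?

3

Let dp[i] be the longest increasing subsequence ending at position i. Then dp = [1, 2, 3, 3, 2, 1, 2, 1, 3, 2].
The maximum is 3; one witness is 14, 18, 19 at positions 1,2,3.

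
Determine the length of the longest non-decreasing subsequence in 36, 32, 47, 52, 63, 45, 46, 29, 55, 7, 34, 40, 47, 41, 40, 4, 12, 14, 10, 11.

One longest non-decreasing subsequence is 36, 47, 52, 63 (positions 1,3,4,5), of length 4; no longer one exists.

4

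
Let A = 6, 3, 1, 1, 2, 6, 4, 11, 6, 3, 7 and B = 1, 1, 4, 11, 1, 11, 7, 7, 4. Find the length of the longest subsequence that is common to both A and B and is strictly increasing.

3

For each value that appears in both, track the longest common increasing run ending there.
The best achievable length is 3; one witness is 1, 4, 11 (A-positions 3,7,8, B-positions 1,3,4).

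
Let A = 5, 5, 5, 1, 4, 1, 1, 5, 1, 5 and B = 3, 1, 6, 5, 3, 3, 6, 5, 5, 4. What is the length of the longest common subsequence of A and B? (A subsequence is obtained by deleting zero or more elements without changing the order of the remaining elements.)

4

A longest common subsequence is 5, 5, 5, 4 (length 4); the LCS DP confirms no longer common subsequence exists.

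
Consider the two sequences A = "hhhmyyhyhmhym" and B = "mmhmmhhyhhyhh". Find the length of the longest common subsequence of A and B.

8

Backtracking the LCS table gives one alignment: h (A1,B3) → h (A2,B6) → h (A3,B7) → y (A5,B8) → h (A7,B10) → y (A8,B11) → h (A9,B12) → h (A11,B13).
So the longest common subsequence has length 8.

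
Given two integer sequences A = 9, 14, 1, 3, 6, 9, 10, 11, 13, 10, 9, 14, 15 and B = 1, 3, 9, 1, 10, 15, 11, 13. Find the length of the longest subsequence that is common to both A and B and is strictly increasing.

A longest common strictly increasing subsequence is 1, 3, 9, 10, 11, 13 (length 6); it appears in order in both A and B, and no longer such subsequence exists.

6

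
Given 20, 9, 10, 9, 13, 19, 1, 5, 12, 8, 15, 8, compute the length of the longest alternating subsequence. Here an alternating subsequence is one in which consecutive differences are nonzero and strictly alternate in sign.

Track the best alternating length ending on an up-step vs a down-step at each position: up/down = 1/1, 1/2, 3/2, 1/4, 5/2, 5/2, 1/6, 7/6, 7/6, 7/8, 9/6, 7/10.
The maximum over both is 10; one such subsequence is 20, 9, 10, 9, 13, 1, 12, 8, 15, 8.

10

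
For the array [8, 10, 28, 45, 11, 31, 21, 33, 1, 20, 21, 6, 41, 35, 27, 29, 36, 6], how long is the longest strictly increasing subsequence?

Let dp[i] be the longest increasing subsequence ending at position i. Then dp = [1, 2, 3, 4, 3, 4, 4, 5, 1, 4, 5, 2, 6, 6, 6, 7, 8, 2].
The maximum is 8; one witness is 8, 10, 11, 20, 21, 27, 29, 36 at positions 1,2,5,10,11,15,16,17.

8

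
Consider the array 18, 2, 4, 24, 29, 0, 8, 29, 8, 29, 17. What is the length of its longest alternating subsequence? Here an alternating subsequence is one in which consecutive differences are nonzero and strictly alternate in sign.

8

Track the best alternating length ending on an up-step vs a down-step at each position: up/down = 1/1, 1/2, 3/2, 3/1, 3/1, 1/4, 5/4, 5/1, 5/6, 7/1, 7/8.
The maximum over both is 8; one such subsequence is 18, 2, 4, 0, 29, 8, 29, 17.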